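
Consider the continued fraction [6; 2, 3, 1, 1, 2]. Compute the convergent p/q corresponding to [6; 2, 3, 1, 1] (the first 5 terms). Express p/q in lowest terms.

a_0 = 6: 6/1
a_1 = 2: 13/2
a_2 = 3: 45/7
a_3 = 1: 58/9
a_4 = 1: 103/16

103/16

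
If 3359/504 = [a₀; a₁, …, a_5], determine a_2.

1

3359 = 6·504 + 335, so a_0 = 6
504 = 1·335 + 169, so a_1 = 1
335 = 1·169 + 166, so a_2 = 1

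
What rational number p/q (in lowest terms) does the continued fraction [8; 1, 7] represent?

71/8

Use the convergent recurrence hₖ = aₖ·hₖ₋₁ + hₖ₋₂ (and likewise for the denominators kₖ):
a_0 = 8: 8/1
a_1 = 1: 9/1
a_2 = 7: 71/8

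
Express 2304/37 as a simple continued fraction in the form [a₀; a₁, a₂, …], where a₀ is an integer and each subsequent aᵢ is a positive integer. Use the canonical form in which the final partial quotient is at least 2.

[62; 3, 1, 2, 3]

⌊2304/37⌋ = 62, remainder 10
⌊37/10⌋ = 3, remainder 7
⌊10/7⌋ = 1, remainder 3
⌊7/3⌋ = 2, remainder 1
⌊3/1⌋ = 3, remainder 0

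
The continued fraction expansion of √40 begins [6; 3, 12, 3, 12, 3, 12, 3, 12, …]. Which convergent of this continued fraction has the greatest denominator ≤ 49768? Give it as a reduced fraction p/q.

a_0 = 6: 6/1  (≤ bound)
a_1 = 3: 19/3  (≤ bound)
a_2 = 12: 234/37  (≤ bound)
a_3 = 3: 721/114  (≤ bound)
a_4 = 12: 8886/1405  (≤ bound)
a_5 = 3: 27379/4329  (≤ bound)
a_6 = 12: 337434/53353  (> 49768, stop)

27379/4329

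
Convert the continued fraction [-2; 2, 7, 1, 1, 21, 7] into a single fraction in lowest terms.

-7434/4855

Collapse the nested fraction from the inside out:
Start with 7.
21 + 1/(7/1) = 21 + 1/7 = 148/7
1 + 1/(148/7) = 1 + 7/148 = 155/148
1 + 1/(155/148) = 1 + 148/155 = 303/155
7 + 1/(303/155) = 7 + 155/303 = 2276/303
2 + 1/(2276/303) = 2 + 303/2276 = 4855/2276
-2 + 1/(4855/2276) = -2 + 2276/4855 = -7434/4855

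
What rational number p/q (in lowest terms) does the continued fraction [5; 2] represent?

Build up convergents one term at a time:
a_0 = 5: 5/1
a_1 = 2: 11/2

11/2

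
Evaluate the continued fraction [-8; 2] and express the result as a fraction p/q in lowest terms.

-15/2

a_0 = -8: -8/1
a_1 = 2: -15/2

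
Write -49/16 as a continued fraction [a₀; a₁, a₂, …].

⌊-49/16⌋ = -4, remainder 15
⌊16/15⌋ = 1, remainder 1
⌊15/1⌋ = 15, remainder 0

[-4; 1, 15]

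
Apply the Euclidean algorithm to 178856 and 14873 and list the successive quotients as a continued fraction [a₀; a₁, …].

[12; 39, 7, 5, 1, 8]

178856 = 12·14873 + 380, so a_0 = 12
14873 = 39·380 + 53, so a_1 = 39
380 = 7·53 + 9, so a_2 = 7
53 = 5·9 + 8, so a_3 = 5
9 = 1·8 + 1, so a_4 = 1
8 = 8·1 + 0, so a_5 = 8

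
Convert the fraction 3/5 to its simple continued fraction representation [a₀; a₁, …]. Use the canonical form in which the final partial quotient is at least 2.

3 ÷ 5 → quotient 0, remainder 3
5 ÷ 3 → quotient 1, remainder 2
3 ÷ 2 → quotient 1, remainder 1
2 ÷ 1 → quotient 2, remainder 0

[0; 1, 1, 2]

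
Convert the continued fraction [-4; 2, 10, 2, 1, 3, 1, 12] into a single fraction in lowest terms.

Work from the innermost term outward:
Start with 12.
1 + 1/(12/1) = 1 + 1/12 = 13/12
3 + 1/(13/12) = 3 + 12/13 = 51/13
1 + 1/(51/13) = 1 + 13/51 = 64/51
2 + 1/(64/51) = 2 + 51/64 = 179/64
10 + 1/(179/64) = 10 + 64/179 = 1854/179
2 + 1/(1854/179) = 2 + 179/1854 = 3887/1854
-4 + 1/(3887/1854) = -4 + 1854/3887 = -13694/3887

-13694/3887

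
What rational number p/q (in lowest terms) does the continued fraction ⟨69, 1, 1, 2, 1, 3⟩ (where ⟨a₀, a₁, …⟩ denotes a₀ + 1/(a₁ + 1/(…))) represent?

Start with 3.
1 + 1/(3/1) = 1 + 1/3 = 4/3
2 + 1/(4/3) = 2 + 3/4 = 11/4
1 + 1/(11/4) = 1 + 4/11 = 15/11
1 + 1/(15/11) = 1 + 11/15 = 26/15
69 + 1/(26/15) = 69 + 15/26 = 1809/26

1809/26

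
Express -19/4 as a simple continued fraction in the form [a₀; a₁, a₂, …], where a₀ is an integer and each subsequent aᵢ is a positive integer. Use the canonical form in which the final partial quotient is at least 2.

[-5; 4]

-19 = -5·4 + 1, so a_0 = -5
4 = 4·1 + 0, so a_1 = 4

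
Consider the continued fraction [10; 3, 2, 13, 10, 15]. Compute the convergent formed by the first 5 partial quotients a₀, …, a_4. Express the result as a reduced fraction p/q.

a_0 = 10: 10/1
a_1 = 3: 31/3
a_2 = 2: 72/7
a_3 = 13: 967/94
a_4 = 10: 9742/947

9742/947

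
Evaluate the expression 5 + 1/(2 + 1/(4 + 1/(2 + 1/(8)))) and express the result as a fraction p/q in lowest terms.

Start with 8.
2 + 1/(8/1) = 2 + 1/8 = 17/8
4 + 1/(17/8) = 4 + 8/17 = 76/17
2 + 1/(76/17) = 2 + 17/76 = 169/76
5 + 1/(169/76) = 5 + 76/169 = 921/169

921/169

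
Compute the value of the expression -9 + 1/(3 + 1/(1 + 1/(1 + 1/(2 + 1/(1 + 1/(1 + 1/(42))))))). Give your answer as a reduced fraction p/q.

-15968/1831

Start with 42.
1 + 1/(42/1) = 1 + 1/42 = 43/42
1 + 1/(43/42) = 1 + 42/43 = 85/43
2 + 1/(85/43) = 2 + 43/85 = 213/85
1 + 1/(213/85) = 1 + 85/213 = 298/213
1 + 1/(298/213) = 1 + 213/298 = 511/298
3 + 1/(511/298) = 3 + 298/511 = 1831/511
-9 + 1/(1831/511) = -9 + 511/1831 = -15968/1831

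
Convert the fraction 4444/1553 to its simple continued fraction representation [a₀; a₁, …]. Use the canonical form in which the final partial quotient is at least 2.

Run the Euclidean algorithm, recording each quotient:
⌊4444/1553⌋ = 2, remainder 1338
⌊1553/1338⌋ = 1, remainder 215
⌊1338/215⌋ = 6, remainder 48
⌊215/48⌋ = 4, remainder 23
⌊48/23⌋ = 2, remainder 2
⌊23/2⌋ = 11, remainder 1
⌊2/1⌋ = 2, remainder 0

[2; 1, 6, 4, 2, 11, 2]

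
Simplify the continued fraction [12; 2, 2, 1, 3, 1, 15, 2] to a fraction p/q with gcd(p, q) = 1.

13356/1075

Collapse the nested fraction from the inside out:
Start with 2.
15 + 1/(2/1) = 15 + 1/2 = 31/2
1 + 1/(31/2) = 1 + 2/31 = 33/31
3 + 1/(33/31) = 3 + 31/33 = 130/33
1 + 1/(130/33) = 1 + 33/130 = 163/130
2 + 1/(163/130) = 2 + 130/163 = 456/163
2 + 1/(456/163) = 2 + 163/456 = 1075/456
12 + 1/(1075/456) = 12 + 456/1075 = 13356/1075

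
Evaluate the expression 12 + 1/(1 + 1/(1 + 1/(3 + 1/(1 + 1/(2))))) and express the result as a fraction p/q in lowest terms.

314/25

a_0 = 12: 12/1
a_1 = 1: 13/1
a_2 = 1: 25/2
a_3 = 3: 88/7
a_4 = 1: 113/9
a_5 = 2: 314/25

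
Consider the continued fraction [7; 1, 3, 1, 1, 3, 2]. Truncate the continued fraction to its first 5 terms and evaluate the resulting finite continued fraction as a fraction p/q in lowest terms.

Collapse the nested fraction from the inside out:
Start with 1.
1 + 1/(1/1) = 1 + 1/1 = 2/1
3 + 1/(2/1) = 3 + 1/2 = 7/2
1 + 1/(7/2) = 1 + 2/7 = 9/7
7 + 1/(9/7) = 7 + 7/9 = 70/9

70/9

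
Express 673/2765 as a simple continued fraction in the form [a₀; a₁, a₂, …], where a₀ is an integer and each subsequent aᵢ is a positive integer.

673 ÷ 2765 → quotient 0, remainder 673
2765 ÷ 673 → quotient 4, remainder 73
673 ÷ 73 → quotient 9, remainder 16
73 ÷ 16 → quotient 4, remainder 9
16 ÷ 9 → quotient 1, remainder 7
9 ÷ 7 → quotient 1, remainder 2
7 ÷ 2 → quotient 3, remainder 1
2 ÷ 1 → quotient 2, remainder 0

[0; 4, 9, 4, 1, 1, 3, 2]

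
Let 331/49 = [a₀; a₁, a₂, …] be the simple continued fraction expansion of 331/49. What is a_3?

331 = 6·49 + 37, so a_0 = 6
49 = 1·37 + 12, so a_1 = 1
37 = 3·12 + 1, so a_2 = 3
12 = 12·1 + 0, so a_3 = 12

12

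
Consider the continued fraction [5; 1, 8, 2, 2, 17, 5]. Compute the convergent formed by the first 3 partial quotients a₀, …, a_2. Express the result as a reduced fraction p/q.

Collapse the nested fraction from the inside out:
Start with 8.
1 + 1/(8/1) = 1 + 1/8 = 9/8
5 + 1/(9/8) = 5 + 8/9 = 53/9

53/9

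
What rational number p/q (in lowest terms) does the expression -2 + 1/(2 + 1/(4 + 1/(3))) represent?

Work from the innermost term outward:
Start with 3.
4 + 1/(3/1) = 4 + 1/3 = 13/3
2 + 1/(13/3) = 2 + 3/13 = 29/13
-2 + 1/(29/13) = -2 + 13/29 = -45/29

-45/29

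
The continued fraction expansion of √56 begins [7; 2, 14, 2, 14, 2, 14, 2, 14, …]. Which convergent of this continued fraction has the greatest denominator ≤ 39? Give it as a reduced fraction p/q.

List convergents until the denominator exceeds the bound:
a_0 = 7: 7/1  (≤ bound)
a_1 = 2: 15/2  (≤ bound)
a_2 = 14: 217/29  (≤ bound)
a_3 = 2: 449/60  (> 39, stop)

217/29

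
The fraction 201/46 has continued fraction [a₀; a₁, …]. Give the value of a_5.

2

Repeatedly divide and take the remainder:
201 ÷ 46 → quotient 4, remainder 17
46 ÷ 17 → quotient 2, remainder 12
17 ÷ 12 → quotient 1, remainder 5
12 ÷ 5 → quotient 2, remainder 2
5 ÷ 2 → quotient 2, remainder 1
2 ÷ 1 → quotient 2, remainder 0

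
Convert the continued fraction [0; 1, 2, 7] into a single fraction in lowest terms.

a_0 = 0: 0/1
a_1 = 1: 1/1
a_2 = 2: 2/3
a_3 = 7: 15/22

15/22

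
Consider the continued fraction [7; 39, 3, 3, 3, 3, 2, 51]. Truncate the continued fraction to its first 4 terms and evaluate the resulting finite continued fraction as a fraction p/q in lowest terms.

2761/393

Start with 3.
3 + 1/(3/1) = 3 + 1/3 = 10/3
39 + 1/(10/3) = 39 + 3/10 = 393/10
7 + 1/(393/10) = 7 + 10/393 = 2761/393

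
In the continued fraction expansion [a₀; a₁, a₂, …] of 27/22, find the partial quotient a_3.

2

Apply division with remainder until the remainder is 0:
27 ÷ 22 → quotient 1, remainder 5
22 ÷ 5 → quotient 4, remainder 2
5 ÷ 2 → quotient 2, remainder 1
2 ÷ 1 → quotient 2, remainder 0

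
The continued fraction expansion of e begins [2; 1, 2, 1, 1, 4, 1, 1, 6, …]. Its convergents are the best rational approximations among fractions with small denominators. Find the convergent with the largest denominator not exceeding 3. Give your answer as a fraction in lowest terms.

8/3

a_0 = 2: 2/1  (≤ bound)
a_1 = 1: 3/1  (≤ bound)
a_2 = 2: 8/3  (≤ bound)
a_3 = 1: 11/4  (> 3, stop)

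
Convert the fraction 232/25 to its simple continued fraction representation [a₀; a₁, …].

[9; 3, 1, 1, 3]

232 ÷ 25 → quotient 9, remainder 7
25 ÷ 7 → quotient 3, remainder 4
7 ÷ 4 → quotient 1, remainder 3
4 ÷ 3 → quotient 1, remainder 1
3 ÷ 1 → quotient 3, remainder 0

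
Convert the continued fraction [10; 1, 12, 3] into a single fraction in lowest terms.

437/40

Start with 3.
12 + 1/(3/1) = 12 + 1/3 = 37/3
1 + 1/(37/3) = 1 + 3/37 = 40/37
10 + 1/(40/37) = 10 + 37/40 = 437/40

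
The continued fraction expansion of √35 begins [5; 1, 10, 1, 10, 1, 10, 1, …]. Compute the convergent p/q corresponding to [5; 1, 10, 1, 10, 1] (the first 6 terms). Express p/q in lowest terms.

846/143

Start with 1.
10 + 1/(1/1) = 10 + 1/1 = 11/1
1 + 1/(11/1) = 1 + 1/11 = 12/11
10 + 1/(12/11) = 10 + 11/12 = 131/12
1 + 1/(131/12) = 1 + 12/131 = 143/131
5 + 1/(143/131) = 5 + 131/143 = 846/143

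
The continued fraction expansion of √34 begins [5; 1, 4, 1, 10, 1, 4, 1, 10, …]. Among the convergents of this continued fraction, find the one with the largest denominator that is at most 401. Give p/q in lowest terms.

2035/349

List convergents until the denominator exceeds the bound:
a_0 = 5: 5/1  (≤ bound)
a_1 = 1: 6/1  (≤ bound)
a_2 = 4: 29/5  (≤ bound)
a_3 = 1: 35/6  (≤ bound)
a_4 = 10: 379/65  (≤ bound)
a_5 = 1: 414/71  (≤ bound)
a_6 = 4: 2035/349  (≤ bound)
a_7 = 1: 2449/420  (> 401, stop)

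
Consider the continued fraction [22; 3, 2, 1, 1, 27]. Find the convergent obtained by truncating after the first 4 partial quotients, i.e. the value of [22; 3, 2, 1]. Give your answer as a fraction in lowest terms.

Work from the innermost term outward:
Start with 1.
2 + 1/(1/1) = 2 + 1/1 = 3/1
3 + 1/(3/1) = 3 + 1/3 = 10/3
22 + 1/(10/3) = 22 + 3/10 = 223/10

223/10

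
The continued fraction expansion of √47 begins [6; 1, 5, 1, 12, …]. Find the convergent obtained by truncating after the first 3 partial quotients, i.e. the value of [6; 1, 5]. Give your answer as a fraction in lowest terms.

Starting at the tail and folding back:
Start with 5.
1 + 1/(5/1) = 1 + 1/5 = 6/5
6 + 1/(6/5) = 6 + 5/6 = 41/6

41/6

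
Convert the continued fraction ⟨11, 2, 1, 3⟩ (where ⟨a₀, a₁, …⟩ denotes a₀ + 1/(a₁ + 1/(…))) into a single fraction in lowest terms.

a_0 = 11: 11/1
a_1 = 2: 23/2
a_2 = 1: 34/3
a_3 = 3: 125/11

125/11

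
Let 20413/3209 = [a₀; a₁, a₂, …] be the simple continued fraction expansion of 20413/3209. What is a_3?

3

20413 = 6·3209 + 1159, so a_0 = 6
3209 = 2·1159 + 891, so a_1 = 2
1159 = 1·891 + 268, so a_2 = 1
891 = 3·268 + 87, so a_3 = 3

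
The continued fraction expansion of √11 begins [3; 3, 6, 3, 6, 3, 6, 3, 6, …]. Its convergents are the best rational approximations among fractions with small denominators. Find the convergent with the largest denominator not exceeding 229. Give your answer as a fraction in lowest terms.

199/60

List convergents until the denominator exceeds the bound:
a_0 = 3: 3/1  (≤ bound)
a_1 = 3: 10/3  (≤ bound)
a_2 = 6: 63/19  (≤ bound)
a_3 = 3: 199/60  (≤ bound)
a_4 = 6: 1257/379  (> 229, stop)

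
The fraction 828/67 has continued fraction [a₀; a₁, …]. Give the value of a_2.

⌊828/67⌋ = 12, remainder 24
⌊67/24⌋ = 2, remainder 19
⌊24/19⌋ = 1, remainder 5

1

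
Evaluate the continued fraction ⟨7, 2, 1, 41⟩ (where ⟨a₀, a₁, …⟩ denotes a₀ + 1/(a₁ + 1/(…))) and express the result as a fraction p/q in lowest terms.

Build up convergents one term at a time:
a_0 = 7: 7/1
a_1 = 2: 15/2
a_2 = 1: 22/3
a_3 = 41: 917/125

917/125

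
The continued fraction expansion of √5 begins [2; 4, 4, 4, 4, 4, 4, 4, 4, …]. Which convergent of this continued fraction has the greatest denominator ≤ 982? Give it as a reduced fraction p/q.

List convergents until the denominator exceeds the bound:
a_0 = 2: 2/1  (≤ bound)
a_1 = 4: 9/4  (≤ bound)
a_2 = 4: 38/17  (≤ bound)
a_3 = 4: 161/72  (≤ bound)
a_4 = 4: 682/305  (≤ bound)
a_5 = 4: 2889/1292  (> 982, stop)

682/305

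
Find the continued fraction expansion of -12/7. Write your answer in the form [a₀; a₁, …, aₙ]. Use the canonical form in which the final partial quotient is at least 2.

-12 = -2·7 + 2, so a_0 = -2
7 = 3·2 + 1, so a_1 = 3
2 = 2·1 + 0, so a_2 = 2

[-2; 3, 2]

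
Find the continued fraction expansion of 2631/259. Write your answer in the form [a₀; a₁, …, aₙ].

[10; 6, 3, 6, 2]

Apply division with remainder until the remainder is 0:
⌊2631/259⌋ = 10, remainder 41
⌊259/41⌋ = 6, remainder 13
⌊41/13⌋ = 3, remainder 2
⌊13/2⌋ = 6, remainder 1
⌊2/1⌋ = 2, remainder 0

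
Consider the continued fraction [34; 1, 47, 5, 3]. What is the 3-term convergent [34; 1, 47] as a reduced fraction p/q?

1679/48

Work from the innermost term outward:
Start with 47.
1 + 1/(47/1) = 1 + 1/47 = 48/47
34 + 1/(48/47) = 34 + 47/48 = 1679/48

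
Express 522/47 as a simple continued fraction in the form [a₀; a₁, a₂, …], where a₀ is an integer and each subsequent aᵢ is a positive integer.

522 ÷ 47 → quotient 11, remainder 5
47 ÷ 5 → quotient 9, remainder 2
5 ÷ 2 → quotient 2, remainder 1
2 ÷ 1 → quotient 2, remainder 0

[11; 9, 2, 2]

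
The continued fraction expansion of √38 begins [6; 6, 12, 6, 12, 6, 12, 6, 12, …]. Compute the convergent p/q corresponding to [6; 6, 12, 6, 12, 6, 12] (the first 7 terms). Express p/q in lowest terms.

Work from the innermost term outward:
Start with 12.
6 + 1/(12/1) = 6 + 1/12 = 73/12
12 + 1/(73/12) = 12 + 12/73 = 888/73
6 + 1/(888/73) = 6 + 73/888 = 5401/888
12 + 1/(5401/888) = 12 + 888/5401 = 65700/5401
6 + 1/(65700/5401) = 6 + 5401/65700 = 399601/65700
6 + 1/(399601/65700) = 6 + 65700/399601 = 2463306/399601

2463306/399601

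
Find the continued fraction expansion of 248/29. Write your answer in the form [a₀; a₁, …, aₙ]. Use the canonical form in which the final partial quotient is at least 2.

⌊248/29⌋ = 8, remainder 16
⌊29/16⌋ = 1, remainder 13
⌊16/13⌋ = 1, remainder 3
⌊13/3⌋ = 4, remainder 1
⌊3/1⌋ = 3, remainder 0

[8; 1, 1, 4, 3]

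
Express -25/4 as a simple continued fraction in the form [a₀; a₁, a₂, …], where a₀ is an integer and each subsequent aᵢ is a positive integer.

-25 = -7·4 + 3, so a_0 = -7
4 = 1·3 + 1, so a_1 = 1
3 = 3·1 + 0, so a_2 = 3

[-7; 1, 3]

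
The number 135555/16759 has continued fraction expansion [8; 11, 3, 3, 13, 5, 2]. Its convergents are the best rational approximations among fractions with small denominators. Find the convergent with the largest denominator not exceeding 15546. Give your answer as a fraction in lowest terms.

a_0 = 8: 8/1  (≤ bound)
a_1 = 11: 89/11  (≤ bound)
a_2 = 3: 275/34  (≤ bound)
a_3 = 3: 914/113  (≤ bound)
a_4 = 13: 12157/1503  (≤ bound)
a_5 = 5: 61699/7628  (≤ bound)
a_6 = 2: 135555/16759  (> 15546, stop)

61699/7628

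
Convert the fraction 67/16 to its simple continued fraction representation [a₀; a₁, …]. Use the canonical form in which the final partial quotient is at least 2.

[4; 5, 3]

Repeatedly divide and take the remainder:
67 = 4·16 + 3, so a_0 = 4
16 = 5·3 + 1, so a_1 = 5
3 = 3·1 + 0, so a_2 = 3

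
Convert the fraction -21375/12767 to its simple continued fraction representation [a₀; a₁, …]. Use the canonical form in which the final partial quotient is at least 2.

[-2; 3, 14, 2, 1, 13, 7]

-21375 ÷ 12767 → quotient -2, remainder 4159
12767 ÷ 4159 → quotient 3, remainder 290
4159 ÷ 290 → quotient 14, remainder 99
290 ÷ 99 → quotient 2, remainder 92
99 ÷ 92 → quotient 1, remainder 7
92 ÷ 7 → quotient 13, remainder 1
7 ÷ 1 → quotient 7, remainder 0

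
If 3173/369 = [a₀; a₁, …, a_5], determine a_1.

1

Run the Euclidean algorithm, recording each quotient:
⌊3173/369⌋ = 8, remainder 221
⌊369/221⌋ = 1, remainder 148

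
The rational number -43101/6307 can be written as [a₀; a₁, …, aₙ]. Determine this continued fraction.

Apply division with remainder until the remainder is 0:
⌊-43101/6307⌋ = -7, remainder 1048
⌊6307/1048⌋ = 6, remainder 19
⌊1048/19⌋ = 55, remainder 3
⌊19/3⌋ = 6, remainder 1
⌊3/1⌋ = 3, remainder 0

[-7; 6, 55, 6, 3]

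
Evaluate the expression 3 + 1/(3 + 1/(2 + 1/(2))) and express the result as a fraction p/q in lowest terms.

56/17

Work from the innermost term outward:
Start with 2.
2 + 1/(2/1) = 2 + 1/2 = 5/2
3 + 1/(5/2) = 3 + 2/5 = 17/5
3 + 1/(17/5) = 3 + 5/17 = 56/17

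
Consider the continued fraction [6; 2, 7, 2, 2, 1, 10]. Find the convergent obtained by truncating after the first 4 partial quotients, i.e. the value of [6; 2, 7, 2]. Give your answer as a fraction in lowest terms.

207/32

Start with 2.
7 + 1/(2/1) = 7 + 1/2 = 15/2
2 + 1/(15/2) = 2 + 2/15 = 32/15
6 + 1/(32/15) = 6 + 15/32 = 207/32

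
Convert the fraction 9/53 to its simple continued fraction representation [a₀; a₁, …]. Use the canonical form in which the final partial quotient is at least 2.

[0; 5, 1, 8]

⌊9/53⌋ = 0, remainder 9
⌊53/9⌋ = 5, remainder 8
⌊9/8⌋ = 1, remainder 1
⌊8/1⌋ = 8, remainder 0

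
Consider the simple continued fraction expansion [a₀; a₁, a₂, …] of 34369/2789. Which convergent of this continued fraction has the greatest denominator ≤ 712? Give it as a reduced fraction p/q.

8392/681

a_0 = 12: 12/1  (≤ bound)
a_1 = 3: 37/3  (≤ bound)
a_2 = 10: 382/31  (≤ bound)
a_3 = 2: 801/65  (≤ bound)
a_4 = 10: 8392/681  (≤ bound)
a_5 = 4: 34369/2789  (> 712, stop)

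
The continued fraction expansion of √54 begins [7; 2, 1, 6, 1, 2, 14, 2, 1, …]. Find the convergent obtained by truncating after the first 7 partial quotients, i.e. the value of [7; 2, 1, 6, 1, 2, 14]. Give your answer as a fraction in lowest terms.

6959/947

Start with 14.
2 + 1/(14/1) = 2 + 1/14 = 29/14
1 + 1/(29/14) = 1 + 14/29 = 43/29
6 + 1/(43/29) = 6 + 29/43 = 287/43
1 + 1/(287/43) = 1 + 43/287 = 330/287
2 + 1/(330/287) = 2 + 287/330 = 947/330
7 + 1/(947/330) = 7 + 330/947 = 6959/947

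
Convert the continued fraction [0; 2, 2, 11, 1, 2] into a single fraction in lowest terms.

73/181

Start with 2.
1 + 1/(2/1) = 1 + 1/2 = 3/2
11 + 1/(3/2) = 11 + 2/3 = 35/3
2 + 1/(35/3) = 2 + 3/35 = 73/35
2 + 1/(73/35) = 2 + 35/73 = 181/73
0 + 1/(181/73) = 0 + 73/181 = 73/181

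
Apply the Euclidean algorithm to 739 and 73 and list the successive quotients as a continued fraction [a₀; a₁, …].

Repeatedly divide and take the remainder:
739 ÷ 73 → quotient 10, remainder 9
73 ÷ 9 → quotient 8, remainder 1
9 ÷ 1 → quotient 9, remainder 0

[10; 8, 9]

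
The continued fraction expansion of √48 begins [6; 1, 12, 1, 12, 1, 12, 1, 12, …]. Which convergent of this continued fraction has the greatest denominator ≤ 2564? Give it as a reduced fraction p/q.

17466/2521

List convergents until the denominator exceeds the bound:
a_0 = 6: 6/1  (≤ bound)
a_1 = 1: 7/1  (≤ bound)
a_2 = 12: 90/13  (≤ bound)
a_3 = 1: 97/14  (≤ bound)
a_4 = 12: 1254/181  (≤ bound)
a_5 = 1: 1351/195  (≤ bound)
a_6 = 12: 17466/2521  (≤ bound)
a_7 = 1: 18817/2716  (> 2564, stop)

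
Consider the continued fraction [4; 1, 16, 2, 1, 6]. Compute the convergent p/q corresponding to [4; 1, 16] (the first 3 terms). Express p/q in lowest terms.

84/17

a_0 = 4: 4/1
a_1 = 1: 5/1
a_2 = 16: 84/17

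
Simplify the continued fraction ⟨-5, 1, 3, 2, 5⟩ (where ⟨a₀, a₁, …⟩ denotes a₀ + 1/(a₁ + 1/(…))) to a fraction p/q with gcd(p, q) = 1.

Build up convergents one term at a time:
a_0 = -5: -5/1
a_1 = 1: -4/1
a_2 = 3: -17/4
a_3 = 2: -38/9
a_4 = 5: -207/49

-207/49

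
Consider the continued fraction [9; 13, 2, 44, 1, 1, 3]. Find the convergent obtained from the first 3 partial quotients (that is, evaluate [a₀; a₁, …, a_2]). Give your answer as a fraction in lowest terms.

245/27

Work from the innermost term outward:
Start with 2.
13 + 1/(2/1) = 13 + 1/2 = 27/2
9 + 1/(27/2) = 9 + 2/27 = 245/27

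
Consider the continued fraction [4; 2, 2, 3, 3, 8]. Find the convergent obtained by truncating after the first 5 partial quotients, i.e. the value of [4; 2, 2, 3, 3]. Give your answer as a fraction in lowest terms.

247/56

Start with 3.
3 + 1/(3/1) = 3 + 1/3 = 10/3
2 + 1/(10/3) = 2 + 3/10 = 23/10
2 + 1/(23/10) = 2 + 10/23 = 56/23
4 + 1/(56/23) = 4 + 23/56 = 247/56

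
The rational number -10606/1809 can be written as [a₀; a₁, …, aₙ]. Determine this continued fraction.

[-6; 7, 3, 2, 1, 1, 14]

Apply division with remainder until the remainder is 0:
⌊-10606/1809⌋ = -6, remainder 248
⌊1809/248⌋ = 7, remainder 73
⌊248/73⌋ = 3, remainder 29
⌊73/29⌋ = 2, remainder 15
⌊29/15⌋ = 1, remainder 14
⌊15/14⌋ = 1, remainder 1
⌊14/1⌋ = 14, remainder 0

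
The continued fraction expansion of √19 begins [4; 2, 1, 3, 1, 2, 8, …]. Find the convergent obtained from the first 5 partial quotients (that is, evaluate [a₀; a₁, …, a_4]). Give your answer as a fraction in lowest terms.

Starting at the tail and folding back:
Start with 1.
3 + 1/(1/1) = 3 + 1/1 = 4/1
1 + 1/(4/1) = 1 + 1/4 = 5/4
2 + 1/(5/4) = 2 + 4/5 = 14/5
4 + 1/(14/5) = 4 + 5/14 = 61/14

61/14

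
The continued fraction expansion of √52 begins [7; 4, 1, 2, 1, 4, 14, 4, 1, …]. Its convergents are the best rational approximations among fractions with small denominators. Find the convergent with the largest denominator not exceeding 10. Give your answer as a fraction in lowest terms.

36/5

a_0 = 7: 7/1  (≤ bound)
a_1 = 4: 29/4  (≤ bound)
a_2 = 1: 36/5  (≤ bound)
a_3 = 2: 101/14  (> 10, stop)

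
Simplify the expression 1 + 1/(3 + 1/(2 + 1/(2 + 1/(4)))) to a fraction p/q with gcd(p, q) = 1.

Start with 4.
2 + 1/(4/1) = 2 + 1/4 = 9/4
2 + 1/(9/4) = 2 + 4/9 = 22/9
3 + 1/(22/9) = 3 + 9/22 = 75/22
1 + 1/(75/22) = 1 + 22/75 = 97/75

97/75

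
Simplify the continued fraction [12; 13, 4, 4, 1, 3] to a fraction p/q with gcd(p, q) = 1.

12788/1059

Start with 3.
1 + 1/(3/1) = 1 + 1/3 = 4/3
4 + 1/(4/3) = 4 + 3/4 = 19/4
4 + 1/(19/4) = 4 + 4/19 = 80/19
13 + 1/(80/19) = 13 + 19/80 = 1059/80
12 + 1/(1059/80) = 12 + 80/1059 = 12788/1059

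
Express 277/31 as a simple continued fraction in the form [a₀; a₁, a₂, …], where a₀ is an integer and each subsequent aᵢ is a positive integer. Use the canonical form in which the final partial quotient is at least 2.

Run the Euclidean algorithm, recording each quotient:
⌊277/31⌋ = 8, remainder 29
⌊31/29⌋ = 1, remainder 2
⌊29/2⌋ = 14, remainder 1
⌊2/1⌋ = 2, remainder 0

[8; 1, 14, 2]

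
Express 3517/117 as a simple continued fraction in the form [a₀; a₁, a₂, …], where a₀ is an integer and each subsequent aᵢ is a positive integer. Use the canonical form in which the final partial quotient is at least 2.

3517 = 30·117 + 7, so a_0 = 30
117 = 16·7 + 5, so a_1 = 16
7 = 1·5 + 2, so a_2 = 1
5 = 2·2 + 1, so a_3 = 2
2 = 2·1 + 0, so a_4 = 2

[30; 16, 1, 2, 2]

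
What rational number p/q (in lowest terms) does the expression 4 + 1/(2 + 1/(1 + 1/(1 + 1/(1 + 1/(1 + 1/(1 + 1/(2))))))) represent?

241/55

Start with 2.
1 + 1/(2/1) = 1 + 1/2 = 3/2
1 + 1/(3/2) = 1 + 2/3 = 5/3
1 + 1/(5/3) = 1 + 3/5 = 8/5
1 + 1/(8/5) = 1 + 5/8 = 13/8
1 + 1/(13/8) = 1 + 8/13 = 21/13
2 + 1/(21/13) = 2 + 13/21 = 55/21
4 + 1/(55/21) = 4 + 21/55 = 241/55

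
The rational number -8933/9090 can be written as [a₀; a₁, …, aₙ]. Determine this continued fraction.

Repeatedly divide and take the remainder:
⌊-8933/9090⌋ = -1, remainder 157
⌊9090/157⌋ = 57, remainder 141
⌊157/141⌋ = 1, remainder 16
⌊141/16⌋ = 8, remainder 13
⌊16/13⌋ = 1, remainder 3
⌊13/3⌋ = 4, remainder 1
⌊3/1⌋ = 3, remainder 0

[-1; 57, 1, 8, 1, 4, 3]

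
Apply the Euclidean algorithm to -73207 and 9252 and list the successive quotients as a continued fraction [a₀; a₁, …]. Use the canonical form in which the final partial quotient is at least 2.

[-8; 11, 2, 3, 2, 2, 1, 14]

⌊-73207/9252⌋ = -8, remainder 809
⌊9252/809⌋ = 11, remainder 353
⌊809/353⌋ = 2, remainder 103
⌊353/103⌋ = 3, remainder 44
⌊103/44⌋ = 2, remainder 15
⌊44/15⌋ = 2, remainder 14
⌊15/14⌋ = 1, remainder 1
⌊14/1⌋ = 14, remainder 0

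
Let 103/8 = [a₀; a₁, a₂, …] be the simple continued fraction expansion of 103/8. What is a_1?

1

Repeatedly divide and take the remainder:
⌊103/8⌋ = 12, remainder 7
⌊8/7⌋ = 1, remainder 1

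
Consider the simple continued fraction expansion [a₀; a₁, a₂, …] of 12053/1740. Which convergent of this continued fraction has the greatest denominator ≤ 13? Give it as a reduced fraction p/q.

List convergents until the denominator exceeds the bound:
a_0 = 6: 6/1  (≤ bound)
a_1 = 1: 7/1  (≤ bound)
a_2 = 12: 90/13  (≤ bound)
a_3 = 1: 97/14  (> 13, stop)

90/13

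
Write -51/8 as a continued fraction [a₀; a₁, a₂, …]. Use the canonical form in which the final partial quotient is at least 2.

[-7; 1, 1, 1, 2]

⌊-51/8⌋ = -7, remainder 5
⌊8/5⌋ = 1, remainder 3
⌊5/3⌋ = 1, remainder 2
⌊3/2⌋ = 1, remainder 1
⌊2/1⌋ = 2, remainder 0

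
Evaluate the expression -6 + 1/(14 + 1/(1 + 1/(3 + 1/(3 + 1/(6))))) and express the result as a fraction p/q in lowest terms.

-7184/1211

Start with 6.
3 + 1/(6/1) = 3 + 1/6 = 19/6
3 + 1/(19/6) = 3 + 6/19 = 63/19
1 + 1/(63/19) = 1 + 19/63 = 82/63
14 + 1/(82/63) = 14 + 63/82 = 1211/82
-6 + 1/(1211/82) = -6 + 82/1211 = -7184/1211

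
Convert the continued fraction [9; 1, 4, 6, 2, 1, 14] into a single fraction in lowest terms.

14111/1439

Compute successive convergents:
a_0 = 9: 9/1
a_1 = 1: 10/1
a_2 = 4: 49/5
a_3 = 6: 304/31
a_4 = 2: 657/67
a_5 = 1: 961/98
a_6 = 14: 14111/1439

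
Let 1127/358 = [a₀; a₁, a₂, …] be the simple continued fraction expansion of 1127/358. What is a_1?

⌊1127/358⌋ = 3, remainder 53
⌊358/53⌋ = 6, remainder 40

6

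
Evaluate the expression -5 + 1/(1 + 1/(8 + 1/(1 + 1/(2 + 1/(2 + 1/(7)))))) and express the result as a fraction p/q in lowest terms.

-2072/505

Start with 7.
2 + 1/(7/1) = 2 + 1/7 = 15/7
2 + 1/(15/7) = 2 + 7/15 = 37/15
1 + 1/(37/15) = 1 + 15/37 = 52/37
8 + 1/(52/37) = 8 + 37/52 = 453/52
1 + 1/(453/52) = 1 + 52/453 = 505/453
-5 + 1/(505/453) = -5 + 453/505 = -2072/505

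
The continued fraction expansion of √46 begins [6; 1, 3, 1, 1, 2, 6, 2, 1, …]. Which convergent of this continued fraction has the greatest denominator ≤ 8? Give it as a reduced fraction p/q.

34/5

a_0 = 6: 6/1  (≤ bound)
a_1 = 1: 7/1  (≤ bound)
a_2 = 3: 27/4  (≤ bound)
a_3 = 1: 34/5  (≤ bound)
a_4 = 1: 61/9  (> 8, stop)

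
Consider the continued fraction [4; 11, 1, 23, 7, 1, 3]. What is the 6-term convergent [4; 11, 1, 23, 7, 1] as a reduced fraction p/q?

9425/2308

a_0 = 4: 4/1
a_1 = 11: 45/11
a_2 = 1: 49/12
a_3 = 23: 1172/287
a_4 = 7: 8253/2021
a_5 = 1: 9425/2308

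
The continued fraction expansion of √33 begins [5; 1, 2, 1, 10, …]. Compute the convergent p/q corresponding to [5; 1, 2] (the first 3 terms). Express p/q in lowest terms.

17/3

a_0 = 5: 5/1
a_1 = 1: 6/1
a_2 = 2: 17/3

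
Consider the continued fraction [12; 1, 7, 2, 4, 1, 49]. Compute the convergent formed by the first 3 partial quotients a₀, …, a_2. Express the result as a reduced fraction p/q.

Start with 7.
1 + 1/(7/1) = 1 + 1/7 = 8/7
12 + 1/(8/7) = 12 + 7/8 = 103/8

103/8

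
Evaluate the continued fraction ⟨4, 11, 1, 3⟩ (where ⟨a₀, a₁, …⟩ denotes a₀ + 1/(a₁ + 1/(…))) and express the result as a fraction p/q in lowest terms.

a_0 = 4: 4/1
a_1 = 11: 45/11
a_2 = 1: 49/12
a_3 = 3: 192/47

192/47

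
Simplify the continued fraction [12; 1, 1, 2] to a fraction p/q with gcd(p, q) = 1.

Start with 2.
1 + 1/(2/1) = 1 + 1/2 = 3/2
1 + 1/(3/2) = 1 + 2/3 = 5/3
12 + 1/(5/3) = 12 + 3/5 = 63/5

63/5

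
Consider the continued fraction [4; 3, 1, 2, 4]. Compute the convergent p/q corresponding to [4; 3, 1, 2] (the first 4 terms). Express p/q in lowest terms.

Work from the innermost term outward:
Start with 2.
1 + 1/(2/1) = 1 + 1/2 = 3/2
3 + 1/(3/2) = 3 + 2/3 = 11/3
4 + 1/(11/3) = 4 + 3/11 = 47/11

47/11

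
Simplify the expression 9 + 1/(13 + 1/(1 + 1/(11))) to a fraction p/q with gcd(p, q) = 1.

1515/167

Work from the innermost term outward:
Start with 11.
1 + 1/(11/1) = 1 + 1/11 = 12/11
13 + 1/(12/11) = 13 + 11/12 = 167/12
9 + 1/(167/12) = 9 + 12/167 = 1515/167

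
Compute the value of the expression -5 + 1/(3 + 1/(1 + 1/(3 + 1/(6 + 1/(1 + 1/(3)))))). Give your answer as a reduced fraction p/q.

-1993/421

Work from the innermost term outward:
Start with 3.
1 + 1/(3/1) = 1 + 1/3 = 4/3
6 + 1/(4/3) = 6 + 3/4 = 27/4
3 + 1/(27/4) = 3 + 4/27 = 85/27
1 + 1/(85/27) = 1 + 27/85 = 112/85
3 + 1/(112/85) = 3 + 85/112 = 421/112
-5 + 1/(421/112) = -5 + 112/421 = -1993/421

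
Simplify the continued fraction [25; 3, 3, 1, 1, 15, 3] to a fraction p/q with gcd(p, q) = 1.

a_0 = 25: 25/1
a_1 = 3: 76/3
a_2 = 3: 253/10
a_3 = 1: 329/13
a_4 = 1: 582/23
a_5 = 15: 9059/358
a_6 = 3: 27759/1097

27759/1097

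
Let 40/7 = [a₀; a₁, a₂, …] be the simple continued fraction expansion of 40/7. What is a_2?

Run the Euclidean algorithm, recording each quotient:
⌊40/7⌋ = 5, remainder 5
⌊7/5⌋ = 1, remainder 2
⌊5/2⌋ = 2, remainder 1

2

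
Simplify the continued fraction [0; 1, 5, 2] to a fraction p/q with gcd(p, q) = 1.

Start with 2.
5 + 1/(2/1) = 5 + 1/2 = 11/2
1 + 1/(11/2) = 1 + 2/11 = 13/11
0 + 1/(13/11) = 0 + 11/13 = 11/13

11/13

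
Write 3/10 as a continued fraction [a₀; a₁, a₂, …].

⌊3/10⌋ = 0, remainder 3
⌊10/3⌋ = 3, remainder 1
⌊3/1⌋ = 3, remainder 0

[0; 3, 3]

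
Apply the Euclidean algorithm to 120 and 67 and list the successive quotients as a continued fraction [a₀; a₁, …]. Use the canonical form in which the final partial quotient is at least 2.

120 = 1·67 + 53, so a_0 = 1
67 = 1·53 + 14, so a_1 = 1
53 = 3·14 + 11, so a_2 = 3
14 = 1·11 + 3, so a_3 = 1
11 = 3·3 + 2, so a_4 = 3
3 = 1·2 + 1, so a_5 = 1
2 = 2·1 + 0, so a_6 = 2

[1; 1, 3, 1, 3, 1, 2]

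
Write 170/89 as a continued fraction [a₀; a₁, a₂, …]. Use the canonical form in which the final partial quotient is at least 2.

[1; 1, 10, 8]

Run the Euclidean algorithm, recording each quotient:
170 ÷ 89 → quotient 1, remainder 81
89 ÷ 81 → quotient 1, remainder 8
81 ÷ 8 → quotient 10, remainder 1
8 ÷ 1 → quotient 8, remainder 0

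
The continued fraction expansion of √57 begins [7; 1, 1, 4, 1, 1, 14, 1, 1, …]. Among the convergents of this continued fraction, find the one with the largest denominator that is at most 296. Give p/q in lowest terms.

List convergents until the denominator exceeds the bound:
a_0 = 7: 7/1  (≤ bound)
a_1 = 1: 8/1  (≤ bound)
a_2 = 1: 15/2  (≤ bound)
a_3 = 4: 68/9  (≤ bound)
a_4 = 1: 83/11  (≤ bound)
a_5 = 1: 151/20  (≤ bound)
a_6 = 14: 2197/291  (≤ bound)
a_7 = 1: 2348/311  (> 296, stop)

2197/291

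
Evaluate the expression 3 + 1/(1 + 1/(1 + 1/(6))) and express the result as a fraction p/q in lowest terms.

a_0 = 3: 3/1
a_1 = 1: 4/1
a_2 = 1: 7/2
a_3 = 6: 46/13

46/13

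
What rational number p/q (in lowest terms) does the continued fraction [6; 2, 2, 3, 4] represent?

468/73

Start with 4.
3 + 1/(4/1) = 3 + 1/4 = 13/4
2 + 1/(13/4) = 2 + 4/13 = 30/13
2 + 1/(30/13) = 2 + 13/30 = 73/30
6 + 1/(73/30) = 6 + 30/73 = 468/73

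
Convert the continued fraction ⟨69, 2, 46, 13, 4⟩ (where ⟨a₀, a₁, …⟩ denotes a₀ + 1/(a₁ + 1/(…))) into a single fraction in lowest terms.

Compute successive convergents:
a_0 = 69: 69/1
a_1 = 2: 139/2
a_2 = 46: 6463/93
a_3 = 13: 84158/1211
a_4 = 4: 343095/4937

343095/4937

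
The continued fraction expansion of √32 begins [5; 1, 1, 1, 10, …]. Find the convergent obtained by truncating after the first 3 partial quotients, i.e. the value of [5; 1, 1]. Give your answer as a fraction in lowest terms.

11/2

Start with 1.
1 + 1/(1/1) = 1 + 1/1 = 2/1
5 + 1/(2/1) = 5 + 1/2 = 11/2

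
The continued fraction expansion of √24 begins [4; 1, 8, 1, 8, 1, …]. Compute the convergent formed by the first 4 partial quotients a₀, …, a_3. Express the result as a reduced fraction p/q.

49/10

a_0 = 4: 4/1
a_1 = 1: 5/1
a_2 = 8: 44/9
a_3 = 1: 49/10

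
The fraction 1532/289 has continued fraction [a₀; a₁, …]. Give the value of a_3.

Repeatedly divide and take the remainder:
⌊1532/289⌋ = 5, remainder 87
⌊289/87⌋ = 3, remainder 28
⌊87/28⌋ = 3, remainder 3
⌊28/3⌋ = 9, remainder 1

9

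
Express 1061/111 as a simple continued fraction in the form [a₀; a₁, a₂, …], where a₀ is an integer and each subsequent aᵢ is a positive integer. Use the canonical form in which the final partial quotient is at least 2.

[9; 1, 1, 3, 1, 3, 3]

⌊1061/111⌋ = 9, remainder 62
⌊111/62⌋ = 1, remainder 49
⌊62/49⌋ = 1, remainder 13
⌊49/13⌋ = 3, remainder 10
⌊13/10⌋ = 1, remainder 3
⌊10/3⌋ = 3, remainder 1
⌊3/1⌋ = 3, remainder 0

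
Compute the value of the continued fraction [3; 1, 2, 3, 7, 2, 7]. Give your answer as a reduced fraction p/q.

4309/1165

Use the convergent recurrence hₖ = aₖ·hₖ₋₁ + hₖ₋₂ (and likewise for the denominators kₖ):
a_0 = 3: 3/1
a_1 = 1: 4/1
a_2 = 2: 11/3
a_3 = 3: 37/10
a_4 = 7: 270/73
a_5 = 2: 577/156
a_6 = 7: 4309/1165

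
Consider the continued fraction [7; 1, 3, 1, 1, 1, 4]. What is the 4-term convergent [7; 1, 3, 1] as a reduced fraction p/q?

39/5

Compute successive convergents:
a_0 = 7: 7/1
a_1 = 1: 8/1
a_2 = 3: 31/4
a_3 = 1: 39/5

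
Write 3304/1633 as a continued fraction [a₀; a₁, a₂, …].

⌊3304/1633⌋ = 2, remainder 38
⌊1633/38⌋ = 42, remainder 37
⌊38/37⌋ = 1, remainder 1
⌊37/1⌋ = 37, remainder 0

[2; 42, 1, 37]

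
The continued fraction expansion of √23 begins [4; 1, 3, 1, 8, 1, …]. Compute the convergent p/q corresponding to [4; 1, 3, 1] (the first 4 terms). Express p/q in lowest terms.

Starting at the tail and folding back:
Start with 1.
3 + 1/(1/1) = 3 + 1/1 = 4/1
1 + 1/(4/1) = 1 + 1/4 = 5/4
4 + 1/(5/4) = 4 + 4/5 = 24/5

24/5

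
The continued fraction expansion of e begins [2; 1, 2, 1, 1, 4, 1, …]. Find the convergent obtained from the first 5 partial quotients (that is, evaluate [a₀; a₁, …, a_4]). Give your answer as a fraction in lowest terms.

19/7

Start with 1.
1 + 1/(1/1) = 1 + 1/1 = 2/1
2 + 1/(2/1) = 2 + 1/2 = 5/2
1 + 1/(5/2) = 1 + 2/5 = 7/5
2 + 1/(7/5) = 2 + 5/7 = 19/7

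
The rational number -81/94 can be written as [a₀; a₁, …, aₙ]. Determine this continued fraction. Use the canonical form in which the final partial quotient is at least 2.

Apply division with remainder until the remainder is 0:
⌊-81/94⌋ = -1, remainder 13
⌊94/13⌋ = 7, remainder 3
⌊13/3⌋ = 4, remainder 1
⌊3/1⌋ = 3, remainder 0

[-1; 7, 4, 3]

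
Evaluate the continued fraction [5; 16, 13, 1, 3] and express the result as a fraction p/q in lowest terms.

Starting at the tail and folding back:
Start with 3.
1 + 1/(3/1) = 1 + 1/3 = 4/3
13 + 1/(4/3) = 13 + 3/4 = 55/4
16 + 1/(55/4) = 16 + 4/55 = 884/55
5 + 1/(884/55) = 5 + 55/884 = 4475/884

4475/884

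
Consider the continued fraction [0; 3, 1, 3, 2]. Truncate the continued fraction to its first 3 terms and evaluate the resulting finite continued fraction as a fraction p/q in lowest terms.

Start with 1.
3 + 1/(1/1) = 3 + 1/1 = 4/1
0 + 1/(4/1) = 0 + 1/4 = 1/4

1/4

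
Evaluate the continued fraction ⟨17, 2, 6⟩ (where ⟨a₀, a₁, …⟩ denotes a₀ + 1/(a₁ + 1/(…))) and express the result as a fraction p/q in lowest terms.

Use the convergent recurrence hₖ = aₖ·hₖ₋₁ + hₖ₋₂ (and likewise for the denominators kₖ):
a_0 = 17: 17/1
a_1 = 2: 35/2
a_2 = 6: 227/13

227/13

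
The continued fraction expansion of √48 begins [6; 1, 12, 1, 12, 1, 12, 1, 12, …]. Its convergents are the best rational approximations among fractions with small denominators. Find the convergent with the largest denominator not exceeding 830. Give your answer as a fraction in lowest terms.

1351/195

a_0 = 6: 6/1  (≤ bound)
a_1 = 1: 7/1  (≤ bound)
a_2 = 12: 90/13  (≤ bound)
a_3 = 1: 97/14  (≤ bound)
a_4 = 12: 1254/181  (≤ bound)
a_5 = 1: 1351/195  (≤ bound)
a_6 = 12: 17466/2521  (> 830, stop)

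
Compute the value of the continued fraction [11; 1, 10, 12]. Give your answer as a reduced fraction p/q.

1584/133

Start with 12.
10 + 1/(12/1) = 10 + 1/12 = 121/12
1 + 1/(121/12) = 1 + 12/121 = 133/121
11 + 1/(133/121) = 11 + 121/133 = 1584/133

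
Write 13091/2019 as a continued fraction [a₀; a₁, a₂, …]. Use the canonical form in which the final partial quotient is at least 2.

Apply division with remainder until the remainder is 0:
⌊13091/2019⌋ = 6, remainder 977
⌊2019/977⌋ = 2, remainder 65
⌊977/65⌋ = 15, remainder 2
⌊65/2⌋ = 32, remainder 1
⌊2/1⌋ = 2, remainder 0

[6; 2, 15, 32, 2]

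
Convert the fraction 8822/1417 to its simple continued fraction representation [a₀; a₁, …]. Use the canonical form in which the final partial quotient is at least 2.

[6; 4, 2, 2, 1, 45]

8822 = 6·1417 + 320, so a_0 = 6
1417 = 4·320 + 137, so a_1 = 4
320 = 2·137 + 46, so a_2 = 2
137 = 2·46 + 45, so a_3 = 2
46 = 1·45 + 1, so a_4 = 1
45 = 45·1 + 0, so a_5 = 45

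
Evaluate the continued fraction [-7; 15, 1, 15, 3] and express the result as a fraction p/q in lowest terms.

a_0 = -7: -7/1
a_1 = 15: -104/15
a_2 = 1: -111/16
a_3 = 15: -1769/255
a_4 = 3: -5418/781

-5418/781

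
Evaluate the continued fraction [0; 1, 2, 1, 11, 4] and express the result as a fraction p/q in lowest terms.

a_0 = 0: 0/1
a_1 = 1: 1/1
a_2 = 2: 2/3
a_3 = 1: 3/4
a_4 = 11: 35/47
a_5 = 4: 143/192

143/192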